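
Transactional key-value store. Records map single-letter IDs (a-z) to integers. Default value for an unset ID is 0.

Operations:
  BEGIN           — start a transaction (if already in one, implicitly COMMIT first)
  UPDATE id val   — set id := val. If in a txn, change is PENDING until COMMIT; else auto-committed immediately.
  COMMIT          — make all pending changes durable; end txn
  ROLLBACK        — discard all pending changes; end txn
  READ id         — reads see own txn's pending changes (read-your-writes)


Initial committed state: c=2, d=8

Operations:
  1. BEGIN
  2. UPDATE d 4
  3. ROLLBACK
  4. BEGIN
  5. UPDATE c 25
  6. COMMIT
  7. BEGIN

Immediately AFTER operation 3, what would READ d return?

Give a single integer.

Answer: 8

Derivation:
Initial committed: {c=2, d=8}
Op 1: BEGIN: in_txn=True, pending={}
Op 2: UPDATE d=4 (pending; pending now {d=4})
Op 3: ROLLBACK: discarded pending ['d']; in_txn=False
After op 3: visible(d) = 8 (pending={}, committed={c=2, d=8})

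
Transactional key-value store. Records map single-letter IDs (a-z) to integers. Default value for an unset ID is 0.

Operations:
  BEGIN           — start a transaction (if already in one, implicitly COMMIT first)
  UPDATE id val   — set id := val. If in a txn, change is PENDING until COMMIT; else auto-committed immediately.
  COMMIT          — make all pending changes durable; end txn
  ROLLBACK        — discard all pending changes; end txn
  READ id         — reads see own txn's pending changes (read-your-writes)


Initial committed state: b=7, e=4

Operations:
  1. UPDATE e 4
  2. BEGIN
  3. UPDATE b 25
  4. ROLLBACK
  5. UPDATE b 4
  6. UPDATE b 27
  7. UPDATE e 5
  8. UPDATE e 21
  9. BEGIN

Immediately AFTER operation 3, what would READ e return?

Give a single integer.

Initial committed: {b=7, e=4}
Op 1: UPDATE e=4 (auto-commit; committed e=4)
Op 2: BEGIN: in_txn=True, pending={}
Op 3: UPDATE b=25 (pending; pending now {b=25})
After op 3: visible(e) = 4 (pending={b=25}, committed={b=7, e=4})

Answer: 4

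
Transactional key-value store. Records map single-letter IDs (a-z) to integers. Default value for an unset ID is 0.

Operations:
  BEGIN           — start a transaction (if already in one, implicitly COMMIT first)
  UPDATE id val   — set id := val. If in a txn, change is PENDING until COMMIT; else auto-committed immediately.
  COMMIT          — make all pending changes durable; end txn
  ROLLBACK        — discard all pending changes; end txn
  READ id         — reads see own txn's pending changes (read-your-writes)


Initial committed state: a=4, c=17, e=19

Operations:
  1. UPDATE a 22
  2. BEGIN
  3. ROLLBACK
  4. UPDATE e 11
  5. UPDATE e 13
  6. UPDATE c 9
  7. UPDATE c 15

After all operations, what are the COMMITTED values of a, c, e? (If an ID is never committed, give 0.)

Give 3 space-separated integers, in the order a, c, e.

Answer: 22 15 13

Derivation:
Initial committed: {a=4, c=17, e=19}
Op 1: UPDATE a=22 (auto-commit; committed a=22)
Op 2: BEGIN: in_txn=True, pending={}
Op 3: ROLLBACK: discarded pending []; in_txn=False
Op 4: UPDATE e=11 (auto-commit; committed e=11)
Op 5: UPDATE e=13 (auto-commit; committed e=13)
Op 6: UPDATE c=9 (auto-commit; committed c=9)
Op 7: UPDATE c=15 (auto-commit; committed c=15)
Final committed: {a=22, c=15, e=13}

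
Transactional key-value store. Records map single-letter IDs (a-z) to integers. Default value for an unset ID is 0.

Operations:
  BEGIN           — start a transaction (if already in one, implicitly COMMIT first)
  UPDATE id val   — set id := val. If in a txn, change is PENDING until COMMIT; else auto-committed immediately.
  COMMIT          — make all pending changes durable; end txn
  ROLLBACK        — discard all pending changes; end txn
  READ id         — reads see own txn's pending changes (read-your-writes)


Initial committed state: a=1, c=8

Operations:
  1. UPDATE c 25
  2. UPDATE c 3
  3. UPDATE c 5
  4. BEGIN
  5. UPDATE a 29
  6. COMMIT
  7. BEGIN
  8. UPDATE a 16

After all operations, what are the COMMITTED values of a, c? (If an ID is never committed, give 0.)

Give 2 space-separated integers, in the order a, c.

Initial committed: {a=1, c=8}
Op 1: UPDATE c=25 (auto-commit; committed c=25)
Op 2: UPDATE c=3 (auto-commit; committed c=3)
Op 3: UPDATE c=5 (auto-commit; committed c=5)
Op 4: BEGIN: in_txn=True, pending={}
Op 5: UPDATE a=29 (pending; pending now {a=29})
Op 6: COMMIT: merged ['a'] into committed; committed now {a=29, c=5}
Op 7: BEGIN: in_txn=True, pending={}
Op 8: UPDATE a=16 (pending; pending now {a=16})
Final committed: {a=29, c=5}

Answer: 29 5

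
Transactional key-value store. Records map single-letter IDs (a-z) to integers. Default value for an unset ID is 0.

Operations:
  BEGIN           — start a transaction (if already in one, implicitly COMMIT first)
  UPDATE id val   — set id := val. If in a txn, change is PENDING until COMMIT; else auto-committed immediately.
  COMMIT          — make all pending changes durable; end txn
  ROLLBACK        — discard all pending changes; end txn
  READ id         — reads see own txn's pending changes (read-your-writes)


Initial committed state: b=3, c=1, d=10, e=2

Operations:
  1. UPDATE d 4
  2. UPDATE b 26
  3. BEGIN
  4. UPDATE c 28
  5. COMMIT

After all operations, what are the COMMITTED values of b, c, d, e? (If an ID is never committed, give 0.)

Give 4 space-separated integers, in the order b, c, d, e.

Initial committed: {b=3, c=1, d=10, e=2}
Op 1: UPDATE d=4 (auto-commit; committed d=4)
Op 2: UPDATE b=26 (auto-commit; committed b=26)
Op 3: BEGIN: in_txn=True, pending={}
Op 4: UPDATE c=28 (pending; pending now {c=28})
Op 5: COMMIT: merged ['c'] into committed; committed now {b=26, c=28, d=4, e=2}
Final committed: {b=26, c=28, d=4, e=2}

Answer: 26 28 4 2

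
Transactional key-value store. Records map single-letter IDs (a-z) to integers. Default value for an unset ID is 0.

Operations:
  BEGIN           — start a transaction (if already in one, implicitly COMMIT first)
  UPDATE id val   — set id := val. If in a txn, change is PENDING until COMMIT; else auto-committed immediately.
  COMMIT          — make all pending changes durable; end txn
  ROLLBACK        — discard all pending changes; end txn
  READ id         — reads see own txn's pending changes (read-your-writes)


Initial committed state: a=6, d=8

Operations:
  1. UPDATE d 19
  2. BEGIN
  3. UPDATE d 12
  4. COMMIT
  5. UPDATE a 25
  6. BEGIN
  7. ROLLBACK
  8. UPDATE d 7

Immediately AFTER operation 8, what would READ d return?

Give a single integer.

Initial committed: {a=6, d=8}
Op 1: UPDATE d=19 (auto-commit; committed d=19)
Op 2: BEGIN: in_txn=True, pending={}
Op 3: UPDATE d=12 (pending; pending now {d=12})
Op 4: COMMIT: merged ['d'] into committed; committed now {a=6, d=12}
Op 5: UPDATE a=25 (auto-commit; committed a=25)
Op 6: BEGIN: in_txn=True, pending={}
Op 7: ROLLBACK: discarded pending []; in_txn=False
Op 8: UPDATE d=7 (auto-commit; committed d=7)
After op 8: visible(d) = 7 (pending={}, committed={a=25, d=7})

Answer: 7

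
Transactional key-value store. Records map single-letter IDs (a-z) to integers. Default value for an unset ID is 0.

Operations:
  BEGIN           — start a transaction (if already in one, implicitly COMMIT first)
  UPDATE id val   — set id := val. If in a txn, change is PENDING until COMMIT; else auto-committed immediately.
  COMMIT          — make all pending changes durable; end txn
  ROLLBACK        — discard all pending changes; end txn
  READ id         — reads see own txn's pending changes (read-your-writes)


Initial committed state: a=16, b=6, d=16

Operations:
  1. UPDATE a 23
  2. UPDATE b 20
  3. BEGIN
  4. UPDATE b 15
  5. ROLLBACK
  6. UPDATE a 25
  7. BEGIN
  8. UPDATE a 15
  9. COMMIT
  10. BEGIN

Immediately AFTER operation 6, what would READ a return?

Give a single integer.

Initial committed: {a=16, b=6, d=16}
Op 1: UPDATE a=23 (auto-commit; committed a=23)
Op 2: UPDATE b=20 (auto-commit; committed b=20)
Op 3: BEGIN: in_txn=True, pending={}
Op 4: UPDATE b=15 (pending; pending now {b=15})
Op 5: ROLLBACK: discarded pending ['b']; in_txn=False
Op 6: UPDATE a=25 (auto-commit; committed a=25)
After op 6: visible(a) = 25 (pending={}, committed={a=25, b=20, d=16})

Answer: 25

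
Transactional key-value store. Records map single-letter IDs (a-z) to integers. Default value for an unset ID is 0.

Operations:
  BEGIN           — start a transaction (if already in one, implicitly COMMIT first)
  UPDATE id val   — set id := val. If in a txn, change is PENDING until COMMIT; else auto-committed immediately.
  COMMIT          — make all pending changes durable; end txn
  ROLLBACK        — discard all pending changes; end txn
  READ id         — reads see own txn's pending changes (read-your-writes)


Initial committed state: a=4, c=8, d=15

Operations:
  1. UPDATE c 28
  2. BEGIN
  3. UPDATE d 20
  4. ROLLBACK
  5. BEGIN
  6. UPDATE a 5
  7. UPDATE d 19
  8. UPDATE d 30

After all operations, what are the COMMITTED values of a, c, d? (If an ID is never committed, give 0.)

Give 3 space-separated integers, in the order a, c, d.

Answer: 4 28 15

Derivation:
Initial committed: {a=4, c=8, d=15}
Op 1: UPDATE c=28 (auto-commit; committed c=28)
Op 2: BEGIN: in_txn=True, pending={}
Op 3: UPDATE d=20 (pending; pending now {d=20})
Op 4: ROLLBACK: discarded pending ['d']; in_txn=False
Op 5: BEGIN: in_txn=True, pending={}
Op 6: UPDATE a=5 (pending; pending now {a=5})
Op 7: UPDATE d=19 (pending; pending now {a=5, d=19})
Op 8: UPDATE d=30 (pending; pending now {a=5, d=30})
Final committed: {a=4, c=28, d=15}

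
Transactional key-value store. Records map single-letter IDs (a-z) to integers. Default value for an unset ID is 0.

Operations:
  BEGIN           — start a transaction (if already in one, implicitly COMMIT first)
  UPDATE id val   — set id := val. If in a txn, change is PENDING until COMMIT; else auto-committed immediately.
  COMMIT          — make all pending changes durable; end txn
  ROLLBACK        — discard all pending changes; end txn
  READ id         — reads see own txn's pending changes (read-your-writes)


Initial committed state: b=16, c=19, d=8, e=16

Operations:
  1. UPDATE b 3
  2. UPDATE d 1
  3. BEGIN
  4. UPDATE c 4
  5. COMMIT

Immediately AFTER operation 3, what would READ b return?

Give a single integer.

Answer: 3

Derivation:
Initial committed: {b=16, c=19, d=8, e=16}
Op 1: UPDATE b=3 (auto-commit; committed b=3)
Op 2: UPDATE d=1 (auto-commit; committed d=1)
Op 3: BEGIN: in_txn=True, pending={}
After op 3: visible(b) = 3 (pending={}, committed={b=3, c=19, d=1, e=16})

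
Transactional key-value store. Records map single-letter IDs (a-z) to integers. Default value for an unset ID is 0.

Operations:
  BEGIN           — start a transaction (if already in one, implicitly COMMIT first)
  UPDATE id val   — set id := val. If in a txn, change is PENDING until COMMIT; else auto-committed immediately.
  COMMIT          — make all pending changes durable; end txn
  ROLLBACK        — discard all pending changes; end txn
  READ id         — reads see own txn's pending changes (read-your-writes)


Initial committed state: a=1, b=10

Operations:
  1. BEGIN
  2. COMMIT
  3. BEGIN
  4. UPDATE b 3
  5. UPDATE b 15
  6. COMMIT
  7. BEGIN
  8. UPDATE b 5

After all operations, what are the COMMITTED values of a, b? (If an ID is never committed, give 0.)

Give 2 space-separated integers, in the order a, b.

Answer: 1 15

Derivation:
Initial committed: {a=1, b=10}
Op 1: BEGIN: in_txn=True, pending={}
Op 2: COMMIT: merged [] into committed; committed now {a=1, b=10}
Op 3: BEGIN: in_txn=True, pending={}
Op 4: UPDATE b=3 (pending; pending now {b=3})
Op 5: UPDATE b=15 (pending; pending now {b=15})
Op 6: COMMIT: merged ['b'] into committed; committed now {a=1, b=15}
Op 7: BEGIN: in_txn=True, pending={}
Op 8: UPDATE b=5 (pending; pending now {b=5})
Final committed: {a=1, b=15}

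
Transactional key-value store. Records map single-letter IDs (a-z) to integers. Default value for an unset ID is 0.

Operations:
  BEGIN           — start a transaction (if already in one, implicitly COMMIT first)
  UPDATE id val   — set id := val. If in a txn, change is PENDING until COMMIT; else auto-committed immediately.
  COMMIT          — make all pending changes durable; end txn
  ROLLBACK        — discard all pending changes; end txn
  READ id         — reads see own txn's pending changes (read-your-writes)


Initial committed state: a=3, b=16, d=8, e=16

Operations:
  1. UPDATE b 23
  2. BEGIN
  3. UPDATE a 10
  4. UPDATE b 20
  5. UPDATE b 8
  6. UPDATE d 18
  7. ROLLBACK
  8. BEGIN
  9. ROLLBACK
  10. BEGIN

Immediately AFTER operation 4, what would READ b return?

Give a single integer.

Initial committed: {a=3, b=16, d=8, e=16}
Op 1: UPDATE b=23 (auto-commit; committed b=23)
Op 2: BEGIN: in_txn=True, pending={}
Op 3: UPDATE a=10 (pending; pending now {a=10})
Op 4: UPDATE b=20 (pending; pending now {a=10, b=20})
After op 4: visible(b) = 20 (pending={a=10, b=20}, committed={a=3, b=23, d=8, e=16})

Answer: 20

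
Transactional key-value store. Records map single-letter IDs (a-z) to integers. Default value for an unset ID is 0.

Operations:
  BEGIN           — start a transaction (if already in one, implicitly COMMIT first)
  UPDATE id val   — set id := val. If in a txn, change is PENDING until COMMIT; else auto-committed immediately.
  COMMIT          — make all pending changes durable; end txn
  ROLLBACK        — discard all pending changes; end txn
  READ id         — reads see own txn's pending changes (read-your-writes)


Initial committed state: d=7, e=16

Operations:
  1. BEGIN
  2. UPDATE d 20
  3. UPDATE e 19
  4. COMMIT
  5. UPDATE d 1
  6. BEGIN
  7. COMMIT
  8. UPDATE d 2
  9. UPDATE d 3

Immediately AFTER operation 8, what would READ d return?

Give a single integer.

Initial committed: {d=7, e=16}
Op 1: BEGIN: in_txn=True, pending={}
Op 2: UPDATE d=20 (pending; pending now {d=20})
Op 3: UPDATE e=19 (pending; pending now {d=20, e=19})
Op 4: COMMIT: merged ['d', 'e'] into committed; committed now {d=20, e=19}
Op 5: UPDATE d=1 (auto-commit; committed d=1)
Op 6: BEGIN: in_txn=True, pending={}
Op 7: COMMIT: merged [] into committed; committed now {d=1, e=19}
Op 8: UPDATE d=2 (auto-commit; committed d=2)
After op 8: visible(d) = 2 (pending={}, committed={d=2, e=19})

Answer: 2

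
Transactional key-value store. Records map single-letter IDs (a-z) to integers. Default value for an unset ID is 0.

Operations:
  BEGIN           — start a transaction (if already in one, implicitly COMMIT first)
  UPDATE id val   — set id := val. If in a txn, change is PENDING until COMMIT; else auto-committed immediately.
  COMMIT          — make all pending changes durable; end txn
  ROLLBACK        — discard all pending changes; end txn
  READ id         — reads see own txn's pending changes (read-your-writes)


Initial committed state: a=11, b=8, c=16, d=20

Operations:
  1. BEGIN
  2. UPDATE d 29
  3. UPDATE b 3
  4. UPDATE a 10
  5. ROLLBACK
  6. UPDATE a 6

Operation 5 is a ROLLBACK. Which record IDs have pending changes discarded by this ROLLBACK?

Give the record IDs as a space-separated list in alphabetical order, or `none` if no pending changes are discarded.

Initial committed: {a=11, b=8, c=16, d=20}
Op 1: BEGIN: in_txn=True, pending={}
Op 2: UPDATE d=29 (pending; pending now {d=29})
Op 3: UPDATE b=3 (pending; pending now {b=3, d=29})
Op 4: UPDATE a=10 (pending; pending now {a=10, b=3, d=29})
Op 5: ROLLBACK: discarded pending ['a', 'b', 'd']; in_txn=False
Op 6: UPDATE a=6 (auto-commit; committed a=6)
ROLLBACK at op 5 discards: ['a', 'b', 'd']

Answer: a b d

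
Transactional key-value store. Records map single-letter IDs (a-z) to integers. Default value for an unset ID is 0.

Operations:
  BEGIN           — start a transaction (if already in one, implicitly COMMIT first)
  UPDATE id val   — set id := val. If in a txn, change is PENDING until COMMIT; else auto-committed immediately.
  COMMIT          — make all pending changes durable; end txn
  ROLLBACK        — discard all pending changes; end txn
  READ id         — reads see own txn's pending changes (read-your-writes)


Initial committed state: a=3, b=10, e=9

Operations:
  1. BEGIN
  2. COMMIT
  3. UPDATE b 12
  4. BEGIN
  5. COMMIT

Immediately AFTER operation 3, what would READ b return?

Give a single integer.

Initial committed: {a=3, b=10, e=9}
Op 1: BEGIN: in_txn=True, pending={}
Op 2: COMMIT: merged [] into committed; committed now {a=3, b=10, e=9}
Op 3: UPDATE b=12 (auto-commit; committed b=12)
After op 3: visible(b) = 12 (pending={}, committed={a=3, b=12, e=9})

Answer: 12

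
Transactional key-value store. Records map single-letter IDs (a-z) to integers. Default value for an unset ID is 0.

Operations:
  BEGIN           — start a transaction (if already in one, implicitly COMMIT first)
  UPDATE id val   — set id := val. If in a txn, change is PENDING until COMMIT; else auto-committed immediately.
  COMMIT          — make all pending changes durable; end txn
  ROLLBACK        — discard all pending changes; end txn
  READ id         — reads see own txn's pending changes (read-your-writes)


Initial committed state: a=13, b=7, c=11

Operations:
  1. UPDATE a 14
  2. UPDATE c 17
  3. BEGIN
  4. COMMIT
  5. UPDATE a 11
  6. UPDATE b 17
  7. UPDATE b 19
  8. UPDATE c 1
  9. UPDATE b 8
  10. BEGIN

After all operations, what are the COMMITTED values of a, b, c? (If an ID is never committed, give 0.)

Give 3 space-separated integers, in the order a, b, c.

Initial committed: {a=13, b=7, c=11}
Op 1: UPDATE a=14 (auto-commit; committed a=14)
Op 2: UPDATE c=17 (auto-commit; committed c=17)
Op 3: BEGIN: in_txn=True, pending={}
Op 4: COMMIT: merged [] into committed; committed now {a=14, b=7, c=17}
Op 5: UPDATE a=11 (auto-commit; committed a=11)
Op 6: UPDATE b=17 (auto-commit; committed b=17)
Op 7: UPDATE b=19 (auto-commit; committed b=19)
Op 8: UPDATE c=1 (auto-commit; committed c=1)
Op 9: UPDATE b=8 (auto-commit; committed b=8)
Op 10: BEGIN: in_txn=True, pending={}
Final committed: {a=11, b=8, c=1}

Answer: 11 8 1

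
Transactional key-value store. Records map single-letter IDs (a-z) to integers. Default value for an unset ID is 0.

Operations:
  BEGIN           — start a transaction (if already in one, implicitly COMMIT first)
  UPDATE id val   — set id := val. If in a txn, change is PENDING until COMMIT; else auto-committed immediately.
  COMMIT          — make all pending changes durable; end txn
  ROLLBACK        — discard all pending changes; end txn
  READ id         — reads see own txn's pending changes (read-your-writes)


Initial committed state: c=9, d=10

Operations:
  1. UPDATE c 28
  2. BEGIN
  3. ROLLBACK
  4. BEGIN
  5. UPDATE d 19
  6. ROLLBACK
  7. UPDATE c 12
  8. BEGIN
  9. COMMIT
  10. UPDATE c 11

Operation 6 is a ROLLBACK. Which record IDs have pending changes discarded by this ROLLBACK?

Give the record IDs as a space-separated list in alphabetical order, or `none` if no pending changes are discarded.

Answer: d

Derivation:
Initial committed: {c=9, d=10}
Op 1: UPDATE c=28 (auto-commit; committed c=28)
Op 2: BEGIN: in_txn=True, pending={}
Op 3: ROLLBACK: discarded pending []; in_txn=False
Op 4: BEGIN: in_txn=True, pending={}
Op 5: UPDATE d=19 (pending; pending now {d=19})
Op 6: ROLLBACK: discarded pending ['d']; in_txn=False
Op 7: UPDATE c=12 (auto-commit; committed c=12)
Op 8: BEGIN: in_txn=True, pending={}
Op 9: COMMIT: merged [] into committed; committed now {c=12, d=10}
Op 10: UPDATE c=11 (auto-commit; committed c=11)
ROLLBACK at op 6 discards: ['d']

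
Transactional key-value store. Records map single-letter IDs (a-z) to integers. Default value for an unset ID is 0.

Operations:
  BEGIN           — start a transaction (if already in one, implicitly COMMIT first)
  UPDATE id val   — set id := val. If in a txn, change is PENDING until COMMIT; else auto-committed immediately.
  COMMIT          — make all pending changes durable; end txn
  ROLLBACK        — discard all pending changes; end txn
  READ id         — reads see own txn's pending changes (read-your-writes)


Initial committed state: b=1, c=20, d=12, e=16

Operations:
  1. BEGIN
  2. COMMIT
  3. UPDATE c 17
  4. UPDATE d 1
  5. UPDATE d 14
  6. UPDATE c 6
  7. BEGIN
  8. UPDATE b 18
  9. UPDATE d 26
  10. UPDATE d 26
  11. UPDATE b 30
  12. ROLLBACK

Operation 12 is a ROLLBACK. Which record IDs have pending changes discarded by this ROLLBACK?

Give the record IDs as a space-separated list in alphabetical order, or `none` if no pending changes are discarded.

Initial committed: {b=1, c=20, d=12, e=16}
Op 1: BEGIN: in_txn=True, pending={}
Op 2: COMMIT: merged [] into committed; committed now {b=1, c=20, d=12, e=16}
Op 3: UPDATE c=17 (auto-commit; committed c=17)
Op 4: UPDATE d=1 (auto-commit; committed d=1)
Op 5: UPDATE d=14 (auto-commit; committed d=14)
Op 6: UPDATE c=6 (auto-commit; committed c=6)
Op 7: BEGIN: in_txn=True, pending={}
Op 8: UPDATE b=18 (pending; pending now {b=18})
Op 9: UPDATE d=26 (pending; pending now {b=18, d=26})
Op 10: UPDATE d=26 (pending; pending now {b=18, d=26})
Op 11: UPDATE b=30 (pending; pending now {b=30, d=26})
Op 12: ROLLBACK: discarded pending ['b', 'd']; in_txn=False
ROLLBACK at op 12 discards: ['b', 'd']

Answer: b d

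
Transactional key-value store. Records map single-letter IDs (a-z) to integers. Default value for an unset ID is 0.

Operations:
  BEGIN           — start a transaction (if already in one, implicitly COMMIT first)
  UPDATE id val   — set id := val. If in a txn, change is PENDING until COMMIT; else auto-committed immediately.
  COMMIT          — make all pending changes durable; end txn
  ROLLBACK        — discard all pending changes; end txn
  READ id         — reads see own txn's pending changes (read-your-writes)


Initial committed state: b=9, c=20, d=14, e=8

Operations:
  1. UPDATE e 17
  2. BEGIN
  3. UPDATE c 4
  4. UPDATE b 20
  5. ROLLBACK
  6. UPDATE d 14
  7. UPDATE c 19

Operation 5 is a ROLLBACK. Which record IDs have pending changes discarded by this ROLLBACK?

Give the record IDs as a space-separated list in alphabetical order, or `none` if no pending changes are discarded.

Answer: b c

Derivation:
Initial committed: {b=9, c=20, d=14, e=8}
Op 1: UPDATE e=17 (auto-commit; committed e=17)
Op 2: BEGIN: in_txn=True, pending={}
Op 3: UPDATE c=4 (pending; pending now {c=4})
Op 4: UPDATE b=20 (pending; pending now {b=20, c=4})
Op 5: ROLLBACK: discarded pending ['b', 'c']; in_txn=False
Op 6: UPDATE d=14 (auto-commit; committed d=14)
Op 7: UPDATE c=19 (auto-commit; committed c=19)
ROLLBACK at op 5 discards: ['b', 'c']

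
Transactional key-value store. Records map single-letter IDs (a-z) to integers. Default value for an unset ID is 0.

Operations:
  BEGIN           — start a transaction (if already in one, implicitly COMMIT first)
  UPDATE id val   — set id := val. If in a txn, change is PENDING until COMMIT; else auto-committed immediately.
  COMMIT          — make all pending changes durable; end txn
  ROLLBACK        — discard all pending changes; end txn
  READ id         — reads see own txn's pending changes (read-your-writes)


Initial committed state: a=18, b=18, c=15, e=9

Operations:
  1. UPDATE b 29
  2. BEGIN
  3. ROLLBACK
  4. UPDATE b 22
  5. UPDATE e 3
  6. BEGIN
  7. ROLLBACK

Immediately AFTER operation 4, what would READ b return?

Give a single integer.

Answer: 22

Derivation:
Initial committed: {a=18, b=18, c=15, e=9}
Op 1: UPDATE b=29 (auto-commit; committed b=29)
Op 2: BEGIN: in_txn=True, pending={}
Op 3: ROLLBACK: discarded pending []; in_txn=False
Op 4: UPDATE b=22 (auto-commit; committed b=22)
After op 4: visible(b) = 22 (pending={}, committed={a=18, b=22, c=15, e=9})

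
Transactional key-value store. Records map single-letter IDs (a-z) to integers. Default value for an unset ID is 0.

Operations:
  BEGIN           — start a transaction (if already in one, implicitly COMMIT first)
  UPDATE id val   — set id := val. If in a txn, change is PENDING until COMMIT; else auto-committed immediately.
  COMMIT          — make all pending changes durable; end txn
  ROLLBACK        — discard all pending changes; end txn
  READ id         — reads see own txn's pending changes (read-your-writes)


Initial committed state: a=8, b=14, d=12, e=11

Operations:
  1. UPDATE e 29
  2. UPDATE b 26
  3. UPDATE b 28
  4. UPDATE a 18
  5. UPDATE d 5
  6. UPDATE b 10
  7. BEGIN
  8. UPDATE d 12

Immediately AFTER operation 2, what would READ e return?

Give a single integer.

Answer: 29

Derivation:
Initial committed: {a=8, b=14, d=12, e=11}
Op 1: UPDATE e=29 (auto-commit; committed e=29)
Op 2: UPDATE b=26 (auto-commit; committed b=26)
After op 2: visible(e) = 29 (pending={}, committed={a=8, b=26, d=12, e=29})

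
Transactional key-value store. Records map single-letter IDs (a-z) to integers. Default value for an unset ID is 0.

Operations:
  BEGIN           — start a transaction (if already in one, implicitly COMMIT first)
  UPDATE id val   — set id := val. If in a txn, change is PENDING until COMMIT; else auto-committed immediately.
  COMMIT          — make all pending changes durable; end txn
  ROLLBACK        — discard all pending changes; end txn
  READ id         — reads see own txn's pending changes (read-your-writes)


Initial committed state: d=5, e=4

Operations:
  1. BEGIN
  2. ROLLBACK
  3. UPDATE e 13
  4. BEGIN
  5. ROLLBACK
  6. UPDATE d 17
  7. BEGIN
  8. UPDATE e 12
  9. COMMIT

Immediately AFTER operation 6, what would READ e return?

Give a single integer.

Initial committed: {d=5, e=4}
Op 1: BEGIN: in_txn=True, pending={}
Op 2: ROLLBACK: discarded pending []; in_txn=False
Op 3: UPDATE e=13 (auto-commit; committed e=13)
Op 4: BEGIN: in_txn=True, pending={}
Op 5: ROLLBACK: discarded pending []; in_txn=False
Op 6: UPDATE d=17 (auto-commit; committed d=17)
After op 6: visible(e) = 13 (pending={}, committed={d=17, e=13})

Answer: 13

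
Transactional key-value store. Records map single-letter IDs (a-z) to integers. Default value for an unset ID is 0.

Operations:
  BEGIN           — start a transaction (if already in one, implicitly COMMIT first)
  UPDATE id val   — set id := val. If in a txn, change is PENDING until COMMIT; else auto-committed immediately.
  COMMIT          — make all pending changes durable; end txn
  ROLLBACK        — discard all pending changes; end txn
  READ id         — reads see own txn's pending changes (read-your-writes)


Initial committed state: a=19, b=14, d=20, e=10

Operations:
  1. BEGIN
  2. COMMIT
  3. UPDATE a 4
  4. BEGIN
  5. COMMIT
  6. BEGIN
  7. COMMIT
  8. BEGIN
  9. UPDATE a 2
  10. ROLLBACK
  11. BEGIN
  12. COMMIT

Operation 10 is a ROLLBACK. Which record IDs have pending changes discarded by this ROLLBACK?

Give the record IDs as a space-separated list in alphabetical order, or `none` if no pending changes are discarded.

Initial committed: {a=19, b=14, d=20, e=10}
Op 1: BEGIN: in_txn=True, pending={}
Op 2: COMMIT: merged [] into committed; committed now {a=19, b=14, d=20, e=10}
Op 3: UPDATE a=4 (auto-commit; committed a=4)
Op 4: BEGIN: in_txn=True, pending={}
Op 5: COMMIT: merged [] into committed; committed now {a=4, b=14, d=20, e=10}
Op 6: BEGIN: in_txn=True, pending={}
Op 7: COMMIT: merged [] into committed; committed now {a=4, b=14, d=20, e=10}
Op 8: BEGIN: in_txn=True, pending={}
Op 9: UPDATE a=2 (pending; pending now {a=2})
Op 10: ROLLBACK: discarded pending ['a']; in_txn=False
Op 11: BEGIN: in_txn=True, pending={}
Op 12: COMMIT: merged [] into committed; committed now {a=4, b=14, d=20, e=10}
ROLLBACK at op 10 discards: ['a']

Answer: a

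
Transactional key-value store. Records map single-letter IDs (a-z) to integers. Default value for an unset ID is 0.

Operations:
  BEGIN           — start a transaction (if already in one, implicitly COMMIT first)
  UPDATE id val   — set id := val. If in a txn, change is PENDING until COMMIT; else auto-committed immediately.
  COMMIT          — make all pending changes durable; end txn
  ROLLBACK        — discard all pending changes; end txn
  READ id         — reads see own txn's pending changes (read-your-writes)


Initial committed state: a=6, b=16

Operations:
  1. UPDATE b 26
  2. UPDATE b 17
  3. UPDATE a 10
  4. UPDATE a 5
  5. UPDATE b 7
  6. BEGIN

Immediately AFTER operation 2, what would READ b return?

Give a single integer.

Answer: 17

Derivation:
Initial committed: {a=6, b=16}
Op 1: UPDATE b=26 (auto-commit; committed b=26)
Op 2: UPDATE b=17 (auto-commit; committed b=17)
After op 2: visible(b) = 17 (pending={}, committed={a=6, b=17})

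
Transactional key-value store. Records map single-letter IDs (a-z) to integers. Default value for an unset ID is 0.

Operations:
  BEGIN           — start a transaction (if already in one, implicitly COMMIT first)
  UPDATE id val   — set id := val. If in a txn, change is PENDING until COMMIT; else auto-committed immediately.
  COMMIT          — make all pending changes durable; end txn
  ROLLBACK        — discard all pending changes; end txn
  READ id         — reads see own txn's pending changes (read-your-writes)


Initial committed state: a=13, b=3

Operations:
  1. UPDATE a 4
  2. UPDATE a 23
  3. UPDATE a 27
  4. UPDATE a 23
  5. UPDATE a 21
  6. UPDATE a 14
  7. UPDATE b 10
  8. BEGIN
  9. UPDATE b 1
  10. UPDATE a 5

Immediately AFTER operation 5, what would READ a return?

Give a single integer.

Initial committed: {a=13, b=3}
Op 1: UPDATE a=4 (auto-commit; committed a=4)
Op 2: UPDATE a=23 (auto-commit; committed a=23)
Op 3: UPDATE a=27 (auto-commit; committed a=27)
Op 4: UPDATE a=23 (auto-commit; committed a=23)
Op 5: UPDATE a=21 (auto-commit; committed a=21)
After op 5: visible(a) = 21 (pending={}, committed={a=21, b=3})

Answer: 21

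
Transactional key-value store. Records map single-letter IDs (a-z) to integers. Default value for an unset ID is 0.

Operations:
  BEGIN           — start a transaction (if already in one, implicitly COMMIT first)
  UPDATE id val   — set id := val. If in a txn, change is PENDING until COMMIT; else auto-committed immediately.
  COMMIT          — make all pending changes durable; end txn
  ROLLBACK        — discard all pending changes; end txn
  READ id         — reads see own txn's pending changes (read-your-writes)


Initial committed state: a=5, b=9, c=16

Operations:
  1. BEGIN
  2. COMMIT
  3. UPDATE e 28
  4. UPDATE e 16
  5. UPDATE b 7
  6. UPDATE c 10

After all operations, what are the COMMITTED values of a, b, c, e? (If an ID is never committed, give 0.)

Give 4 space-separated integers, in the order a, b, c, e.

Initial committed: {a=5, b=9, c=16}
Op 1: BEGIN: in_txn=True, pending={}
Op 2: COMMIT: merged [] into committed; committed now {a=5, b=9, c=16}
Op 3: UPDATE e=28 (auto-commit; committed e=28)
Op 4: UPDATE e=16 (auto-commit; committed e=16)
Op 5: UPDATE b=7 (auto-commit; committed b=7)
Op 6: UPDATE c=10 (auto-commit; committed c=10)
Final committed: {a=5, b=7, c=10, e=16}

Answer: 5 7 10 16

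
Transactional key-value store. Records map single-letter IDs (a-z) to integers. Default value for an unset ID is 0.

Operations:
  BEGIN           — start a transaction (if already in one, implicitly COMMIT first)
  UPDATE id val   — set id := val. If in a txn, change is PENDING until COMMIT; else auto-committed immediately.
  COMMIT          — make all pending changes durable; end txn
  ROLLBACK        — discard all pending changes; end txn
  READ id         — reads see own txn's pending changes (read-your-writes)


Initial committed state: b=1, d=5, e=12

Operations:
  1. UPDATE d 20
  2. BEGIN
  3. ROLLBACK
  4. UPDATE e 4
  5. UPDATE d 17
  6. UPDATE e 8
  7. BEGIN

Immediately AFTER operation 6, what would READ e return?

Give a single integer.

Answer: 8

Derivation:
Initial committed: {b=1, d=5, e=12}
Op 1: UPDATE d=20 (auto-commit; committed d=20)
Op 2: BEGIN: in_txn=True, pending={}
Op 3: ROLLBACK: discarded pending []; in_txn=False
Op 4: UPDATE e=4 (auto-commit; committed e=4)
Op 5: UPDATE d=17 (auto-commit; committed d=17)
Op 6: UPDATE e=8 (auto-commit; committed e=8)
After op 6: visible(e) = 8 (pending={}, committed={b=1, d=17, e=8})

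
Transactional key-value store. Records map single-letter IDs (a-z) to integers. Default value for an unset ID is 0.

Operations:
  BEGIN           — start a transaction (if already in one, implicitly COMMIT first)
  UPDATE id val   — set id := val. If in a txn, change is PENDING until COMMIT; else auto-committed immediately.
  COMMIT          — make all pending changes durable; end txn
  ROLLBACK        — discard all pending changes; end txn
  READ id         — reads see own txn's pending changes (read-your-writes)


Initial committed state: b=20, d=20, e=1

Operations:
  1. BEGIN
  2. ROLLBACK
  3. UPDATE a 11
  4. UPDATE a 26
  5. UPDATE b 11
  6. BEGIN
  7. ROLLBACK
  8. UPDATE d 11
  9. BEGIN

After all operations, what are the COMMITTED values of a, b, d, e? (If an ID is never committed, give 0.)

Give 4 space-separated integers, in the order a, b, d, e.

Answer: 26 11 11 1

Derivation:
Initial committed: {b=20, d=20, e=1}
Op 1: BEGIN: in_txn=True, pending={}
Op 2: ROLLBACK: discarded pending []; in_txn=False
Op 3: UPDATE a=11 (auto-commit; committed a=11)
Op 4: UPDATE a=26 (auto-commit; committed a=26)
Op 5: UPDATE b=11 (auto-commit; committed b=11)
Op 6: BEGIN: in_txn=True, pending={}
Op 7: ROLLBACK: discarded pending []; in_txn=False
Op 8: UPDATE d=11 (auto-commit; committed d=11)
Op 9: BEGIN: in_txn=True, pending={}
Final committed: {a=26, b=11, d=11, e=1}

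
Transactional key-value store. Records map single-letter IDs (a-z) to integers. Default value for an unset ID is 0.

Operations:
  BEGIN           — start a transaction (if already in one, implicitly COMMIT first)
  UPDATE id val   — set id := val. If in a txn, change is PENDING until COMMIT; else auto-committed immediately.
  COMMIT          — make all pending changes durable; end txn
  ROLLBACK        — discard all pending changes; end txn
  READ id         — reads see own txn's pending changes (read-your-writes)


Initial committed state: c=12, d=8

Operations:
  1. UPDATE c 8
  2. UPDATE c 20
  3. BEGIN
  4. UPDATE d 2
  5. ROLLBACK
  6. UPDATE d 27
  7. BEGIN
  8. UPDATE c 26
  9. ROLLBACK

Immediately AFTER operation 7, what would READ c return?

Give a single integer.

Answer: 20

Derivation:
Initial committed: {c=12, d=8}
Op 1: UPDATE c=8 (auto-commit; committed c=8)
Op 2: UPDATE c=20 (auto-commit; committed c=20)
Op 3: BEGIN: in_txn=True, pending={}
Op 4: UPDATE d=2 (pending; pending now {d=2})
Op 5: ROLLBACK: discarded pending ['d']; in_txn=False
Op 6: UPDATE d=27 (auto-commit; committed d=27)
Op 7: BEGIN: in_txn=True, pending={}
After op 7: visible(c) = 20 (pending={}, committed={c=20, d=27})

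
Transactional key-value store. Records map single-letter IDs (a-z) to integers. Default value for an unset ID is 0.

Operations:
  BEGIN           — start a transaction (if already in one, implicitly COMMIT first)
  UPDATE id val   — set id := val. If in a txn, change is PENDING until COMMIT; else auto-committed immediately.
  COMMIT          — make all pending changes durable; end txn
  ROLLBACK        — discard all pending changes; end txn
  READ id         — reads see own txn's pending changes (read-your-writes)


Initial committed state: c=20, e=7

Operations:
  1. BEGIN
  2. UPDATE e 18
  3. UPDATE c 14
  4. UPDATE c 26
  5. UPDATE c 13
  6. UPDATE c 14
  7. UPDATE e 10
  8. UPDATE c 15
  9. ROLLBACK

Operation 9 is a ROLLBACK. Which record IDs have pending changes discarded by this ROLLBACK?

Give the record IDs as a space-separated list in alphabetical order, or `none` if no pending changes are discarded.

Answer: c e

Derivation:
Initial committed: {c=20, e=7}
Op 1: BEGIN: in_txn=True, pending={}
Op 2: UPDATE e=18 (pending; pending now {e=18})
Op 3: UPDATE c=14 (pending; pending now {c=14, e=18})
Op 4: UPDATE c=26 (pending; pending now {c=26, e=18})
Op 5: UPDATE c=13 (pending; pending now {c=13, e=18})
Op 6: UPDATE c=14 (pending; pending now {c=14, e=18})
Op 7: UPDATE e=10 (pending; pending now {c=14, e=10})
Op 8: UPDATE c=15 (pending; pending now {c=15, e=10})
Op 9: ROLLBACK: discarded pending ['c', 'e']; in_txn=False
ROLLBACK at op 9 discards: ['c', 'e']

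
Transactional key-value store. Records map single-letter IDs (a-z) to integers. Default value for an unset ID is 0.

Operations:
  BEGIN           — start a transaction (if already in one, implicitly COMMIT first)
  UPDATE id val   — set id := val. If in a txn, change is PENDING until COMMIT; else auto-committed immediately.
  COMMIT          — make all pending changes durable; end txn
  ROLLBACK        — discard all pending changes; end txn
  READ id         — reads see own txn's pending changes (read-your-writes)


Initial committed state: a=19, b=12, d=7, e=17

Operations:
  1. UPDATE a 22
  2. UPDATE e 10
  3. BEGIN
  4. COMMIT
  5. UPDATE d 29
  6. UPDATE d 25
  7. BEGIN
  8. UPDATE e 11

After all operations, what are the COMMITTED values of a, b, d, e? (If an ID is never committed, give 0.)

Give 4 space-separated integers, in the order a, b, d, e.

Initial committed: {a=19, b=12, d=7, e=17}
Op 1: UPDATE a=22 (auto-commit; committed a=22)
Op 2: UPDATE e=10 (auto-commit; committed e=10)
Op 3: BEGIN: in_txn=True, pending={}
Op 4: COMMIT: merged [] into committed; committed now {a=22, b=12, d=7, e=10}
Op 5: UPDATE d=29 (auto-commit; committed d=29)
Op 6: UPDATE d=25 (auto-commit; committed d=25)
Op 7: BEGIN: in_txn=True, pending={}
Op 8: UPDATE e=11 (pending; pending now {e=11})
Final committed: {a=22, b=12, d=25, e=10}

Answer: 22 12 25 10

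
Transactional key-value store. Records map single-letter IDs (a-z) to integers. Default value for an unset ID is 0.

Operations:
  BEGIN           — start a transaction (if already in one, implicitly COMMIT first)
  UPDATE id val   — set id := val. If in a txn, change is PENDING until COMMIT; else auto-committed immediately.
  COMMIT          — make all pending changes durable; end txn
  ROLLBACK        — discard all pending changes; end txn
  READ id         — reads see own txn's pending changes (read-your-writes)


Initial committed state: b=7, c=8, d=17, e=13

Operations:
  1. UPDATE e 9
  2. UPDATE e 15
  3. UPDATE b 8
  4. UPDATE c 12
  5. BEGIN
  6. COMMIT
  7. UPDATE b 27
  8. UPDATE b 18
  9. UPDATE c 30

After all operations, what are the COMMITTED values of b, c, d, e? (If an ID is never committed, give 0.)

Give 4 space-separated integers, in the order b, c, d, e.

Initial committed: {b=7, c=8, d=17, e=13}
Op 1: UPDATE e=9 (auto-commit; committed e=9)
Op 2: UPDATE e=15 (auto-commit; committed e=15)
Op 3: UPDATE b=8 (auto-commit; committed b=8)
Op 4: UPDATE c=12 (auto-commit; committed c=12)
Op 5: BEGIN: in_txn=True, pending={}
Op 6: COMMIT: merged [] into committed; committed now {b=8, c=12, d=17, e=15}
Op 7: UPDATE b=27 (auto-commit; committed b=27)
Op 8: UPDATE b=18 (auto-commit; committed b=18)
Op 9: UPDATE c=30 (auto-commit; committed c=30)
Final committed: {b=18, c=30, d=17, e=15}

Answer: 18 30 17 15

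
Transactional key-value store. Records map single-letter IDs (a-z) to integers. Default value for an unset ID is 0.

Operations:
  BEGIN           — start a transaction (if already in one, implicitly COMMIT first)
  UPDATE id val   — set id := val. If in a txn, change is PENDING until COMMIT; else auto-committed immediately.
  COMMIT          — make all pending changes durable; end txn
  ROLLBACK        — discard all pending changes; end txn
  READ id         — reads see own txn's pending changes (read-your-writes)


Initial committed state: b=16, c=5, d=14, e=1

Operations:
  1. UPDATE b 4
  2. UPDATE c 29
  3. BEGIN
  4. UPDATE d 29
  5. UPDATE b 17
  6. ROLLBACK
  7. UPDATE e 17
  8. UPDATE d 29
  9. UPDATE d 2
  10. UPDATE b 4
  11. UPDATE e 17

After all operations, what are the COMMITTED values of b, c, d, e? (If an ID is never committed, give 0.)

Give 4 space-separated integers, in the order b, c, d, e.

Answer: 4 29 2 17

Derivation:
Initial committed: {b=16, c=5, d=14, e=1}
Op 1: UPDATE b=4 (auto-commit; committed b=4)
Op 2: UPDATE c=29 (auto-commit; committed c=29)
Op 3: BEGIN: in_txn=True, pending={}
Op 4: UPDATE d=29 (pending; pending now {d=29})
Op 5: UPDATE b=17 (pending; pending now {b=17, d=29})
Op 6: ROLLBACK: discarded pending ['b', 'd']; in_txn=False
Op 7: UPDATE e=17 (auto-commit; committed e=17)
Op 8: UPDATE d=29 (auto-commit; committed d=29)
Op 9: UPDATE d=2 (auto-commit; committed d=2)
Op 10: UPDATE b=4 (auto-commit; committed b=4)
Op 11: UPDATE e=17 (auto-commit; committed e=17)
Final committed: {b=4, c=29, d=2, e=17}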